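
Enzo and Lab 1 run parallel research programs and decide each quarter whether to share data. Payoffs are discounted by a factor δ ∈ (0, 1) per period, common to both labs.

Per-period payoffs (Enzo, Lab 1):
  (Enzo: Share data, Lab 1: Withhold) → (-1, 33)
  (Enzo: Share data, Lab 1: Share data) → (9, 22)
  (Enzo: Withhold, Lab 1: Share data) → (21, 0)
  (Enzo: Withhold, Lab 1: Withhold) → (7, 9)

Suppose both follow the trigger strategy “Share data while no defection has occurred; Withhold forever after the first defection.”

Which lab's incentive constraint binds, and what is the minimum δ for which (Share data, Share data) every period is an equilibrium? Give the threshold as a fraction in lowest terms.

Enzo; δ ≥ 6/7

Enzo's threshold: (21−9)/(21−7) = 6/7.
Lab 1's threshold: (33−22)/(33−9) = 11/24.
6/7 > 11/24, so Enzo binds and δ* = 6/7.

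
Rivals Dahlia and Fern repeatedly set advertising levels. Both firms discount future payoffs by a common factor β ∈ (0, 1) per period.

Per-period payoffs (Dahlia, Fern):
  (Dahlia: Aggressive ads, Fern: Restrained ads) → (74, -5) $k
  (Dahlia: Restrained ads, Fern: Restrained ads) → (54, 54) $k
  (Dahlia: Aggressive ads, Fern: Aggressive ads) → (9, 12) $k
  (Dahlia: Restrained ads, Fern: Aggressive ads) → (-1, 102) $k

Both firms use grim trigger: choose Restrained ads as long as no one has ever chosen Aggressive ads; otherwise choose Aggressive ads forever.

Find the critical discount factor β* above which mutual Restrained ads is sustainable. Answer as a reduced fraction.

Dahlia: cooperation gives 54 each period; deviation gives 74 once then 9 forever.
  54/(1−β) ≥ 74 + 9β/(1−β) ⇒ β ≥ 20/65 = 4/13.
Fern: cooperation gives 54 each period; deviation gives 102 once then 12 forever.
  β ≥ 48/90 = 8/15.
Both must hold, so the binding constraint is Fern's: β ≥ 8/15.

8/15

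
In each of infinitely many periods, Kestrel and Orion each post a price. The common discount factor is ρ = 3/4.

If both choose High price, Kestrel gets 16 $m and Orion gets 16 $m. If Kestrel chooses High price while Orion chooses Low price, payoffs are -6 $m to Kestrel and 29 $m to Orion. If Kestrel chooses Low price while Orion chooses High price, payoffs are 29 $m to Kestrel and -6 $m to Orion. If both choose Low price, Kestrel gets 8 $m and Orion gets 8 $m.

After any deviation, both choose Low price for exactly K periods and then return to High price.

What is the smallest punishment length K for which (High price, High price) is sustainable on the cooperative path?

3

No profitable deviation requires (16−8)(ρ+…+ρ^K) ≥ 29−16, i.e. ρ+…+ρ^K ≥ 13/8 ≈ 1.6250.
With ρ = 3/4, the partial sums are K=1: 0.7500, K=2: 1.3125, K=3: 1.7344.
K = 3 is the first length at which the sum reaches 1.6250.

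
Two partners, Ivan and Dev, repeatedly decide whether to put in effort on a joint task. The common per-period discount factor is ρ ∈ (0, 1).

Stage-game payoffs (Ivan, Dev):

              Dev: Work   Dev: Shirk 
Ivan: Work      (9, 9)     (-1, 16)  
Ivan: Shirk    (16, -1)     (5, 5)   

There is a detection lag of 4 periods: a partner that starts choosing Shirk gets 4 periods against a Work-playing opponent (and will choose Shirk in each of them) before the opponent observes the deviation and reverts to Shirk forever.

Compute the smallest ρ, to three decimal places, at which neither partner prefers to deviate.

Deviating for the 4 undetected periods gains 16−9 = 7 per period over cooperation, then loses 9−5 = 4 per period forever once punishment starts.
Gain: 7(1 + ρ + … + ρ^3); loss: 4·ρ^4/(1−ρ).
No profitable deviation ⇔ 7(1−ρ^4) ≤ 4·ρ^4, i.e. ρ^4 ≥ 7/(7+4) = 7/11.
Hence ρ ≥ (7/11)^(1/4) ≈ 0.893.

0.893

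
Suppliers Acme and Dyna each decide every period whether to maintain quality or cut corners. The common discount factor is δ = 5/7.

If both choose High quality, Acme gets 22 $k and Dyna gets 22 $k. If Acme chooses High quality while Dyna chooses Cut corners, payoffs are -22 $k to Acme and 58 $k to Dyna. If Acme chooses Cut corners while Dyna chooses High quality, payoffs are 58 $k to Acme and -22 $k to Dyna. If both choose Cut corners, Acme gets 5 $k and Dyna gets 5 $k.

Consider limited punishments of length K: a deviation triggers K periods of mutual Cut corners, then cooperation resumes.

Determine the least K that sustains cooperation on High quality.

No profitable deviation requires (22−5)(δ+…+δ^K) ≥ 58−22, i.e. δ+…+δ^K ≥ 36/17 ≈ 2.1176.
With δ = 5/7, the partial sums are K=1: 0.7143, K=2: 1.2245, K=3: 1.5889, K=4: 1.8492, K=5: 2.0352, K=6: 2.1680.
K = 6 is the first length at which the sum reaches 2.1176.

6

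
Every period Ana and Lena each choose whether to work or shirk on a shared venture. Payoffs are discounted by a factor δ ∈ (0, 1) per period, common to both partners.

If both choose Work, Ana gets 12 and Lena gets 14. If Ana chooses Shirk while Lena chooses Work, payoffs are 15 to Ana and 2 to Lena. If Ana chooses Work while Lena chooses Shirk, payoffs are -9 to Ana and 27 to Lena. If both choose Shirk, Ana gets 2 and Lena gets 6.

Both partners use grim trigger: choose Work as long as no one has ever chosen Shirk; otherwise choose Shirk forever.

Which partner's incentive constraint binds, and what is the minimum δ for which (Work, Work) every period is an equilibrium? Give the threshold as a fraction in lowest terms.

Ana: cooperation gives 12 each period; deviation gives 15 once then 2 forever.
  12/(1−δ) ≥ 15 + 2δ/(1−δ) ⇒ δ ≥ 3/13.
Lena: cooperation gives 14 each period; deviation gives 27 once then 6 forever.
  δ ≥ 13/21.
Both must hold, so the binding constraint is Lena's: δ ≥ 13/21.

Lena; δ ≥ 13/21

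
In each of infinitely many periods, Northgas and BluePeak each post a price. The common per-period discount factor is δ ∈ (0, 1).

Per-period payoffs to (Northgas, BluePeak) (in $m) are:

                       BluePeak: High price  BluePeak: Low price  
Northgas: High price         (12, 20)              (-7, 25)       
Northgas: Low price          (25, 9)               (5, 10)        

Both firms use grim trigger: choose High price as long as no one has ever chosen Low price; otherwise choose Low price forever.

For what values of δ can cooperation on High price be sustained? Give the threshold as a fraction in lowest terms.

13/20

Northgas's threshold: (25−12)/(25−5) = 13/20.
BluePeak's threshold: (25−20)/(25−10) = 1/3.
13/20 > 1/3, so Northgas binds and δ* = 13/20.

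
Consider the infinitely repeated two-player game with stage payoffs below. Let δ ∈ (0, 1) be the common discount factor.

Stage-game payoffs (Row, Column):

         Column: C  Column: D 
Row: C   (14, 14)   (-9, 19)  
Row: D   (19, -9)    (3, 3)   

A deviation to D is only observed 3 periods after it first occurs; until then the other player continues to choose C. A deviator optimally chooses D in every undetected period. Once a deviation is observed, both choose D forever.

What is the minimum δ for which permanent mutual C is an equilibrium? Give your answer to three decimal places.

0.679

A deviator earns 19 for 3 periods, then 3 forever; cooperating earns 14 forever. Multiplying the IC by (1−δ):
14 ≥ 19(1−δ^3) + 3δ^3, so 16·δ^3 ≥ 5 and δ^3 ≥ 5/16.
δ ≥ (5/16)^(1/3) ≈ 0.679.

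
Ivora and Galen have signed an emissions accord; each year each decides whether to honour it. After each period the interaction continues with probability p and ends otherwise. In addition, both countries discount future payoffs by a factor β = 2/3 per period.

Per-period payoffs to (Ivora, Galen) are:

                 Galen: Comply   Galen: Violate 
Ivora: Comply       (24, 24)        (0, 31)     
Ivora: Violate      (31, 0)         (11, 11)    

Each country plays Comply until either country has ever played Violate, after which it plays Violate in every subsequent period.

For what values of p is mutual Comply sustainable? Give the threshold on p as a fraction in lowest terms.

With continuation probability p and discount β, the effective per-period discount factor is βp.
Grim-trigger IC: βp ≥ (31−24)/(31−11) = 7/20.
So p ≥ (7/20)/(2/3) = 21/40.

21/40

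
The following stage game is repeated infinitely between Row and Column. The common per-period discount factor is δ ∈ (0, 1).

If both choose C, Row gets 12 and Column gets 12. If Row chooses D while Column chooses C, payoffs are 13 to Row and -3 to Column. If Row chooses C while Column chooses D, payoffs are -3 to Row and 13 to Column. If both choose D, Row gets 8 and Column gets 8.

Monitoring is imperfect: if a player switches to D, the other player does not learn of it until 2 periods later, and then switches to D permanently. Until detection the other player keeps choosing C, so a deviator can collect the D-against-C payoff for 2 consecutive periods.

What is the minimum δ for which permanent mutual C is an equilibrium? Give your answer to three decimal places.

A deviator earns 13 for 2 periods, then 8 forever; cooperating earns 12 forever. Multiplying the IC by (1−δ):
12 ≥ 13(1−δ^2) + 8δ^2, so 5·δ^2 ≥ 1 and δ^2 ≥ 1/5.
δ ≥ (1/5)^(1/2) ≈ 0.447.

0.447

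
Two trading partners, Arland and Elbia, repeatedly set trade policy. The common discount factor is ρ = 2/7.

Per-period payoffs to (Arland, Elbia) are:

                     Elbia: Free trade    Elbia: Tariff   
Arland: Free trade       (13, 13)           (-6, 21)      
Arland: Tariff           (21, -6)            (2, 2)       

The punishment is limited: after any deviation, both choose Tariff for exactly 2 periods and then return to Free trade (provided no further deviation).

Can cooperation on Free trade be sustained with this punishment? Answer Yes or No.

A one-shot deviation gives 21 now, then 2 for 2 periods, then back to 13.
Gain from deviating: (21−13) today; loss: (13−2) in each of the next 2 periods.
No-deviation condition: (13−2)(ρ+…+ρ^2) ≥ 21−13, i.e. ρ+…+ρ^2 ≥ 8/11.
At ρ = 2/7: ρ+…+ρ^2 = 0.3673 < 0.7273.
So cooperation is not sustainable.

No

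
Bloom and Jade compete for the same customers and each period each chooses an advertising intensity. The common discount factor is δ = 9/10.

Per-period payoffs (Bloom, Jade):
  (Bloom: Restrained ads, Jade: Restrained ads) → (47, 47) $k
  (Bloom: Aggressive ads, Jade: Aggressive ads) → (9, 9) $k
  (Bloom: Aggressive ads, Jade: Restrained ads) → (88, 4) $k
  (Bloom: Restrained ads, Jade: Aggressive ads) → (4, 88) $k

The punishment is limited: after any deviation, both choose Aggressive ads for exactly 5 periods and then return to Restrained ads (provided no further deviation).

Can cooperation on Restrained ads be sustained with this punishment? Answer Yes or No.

IC: δ+…+δ^5 ≥ (88−47)/(47−9) = 41/38.
At δ = 9/10: partial sum = 3.6856 ≥ 1.0789. Cooperation sustainable.

Yes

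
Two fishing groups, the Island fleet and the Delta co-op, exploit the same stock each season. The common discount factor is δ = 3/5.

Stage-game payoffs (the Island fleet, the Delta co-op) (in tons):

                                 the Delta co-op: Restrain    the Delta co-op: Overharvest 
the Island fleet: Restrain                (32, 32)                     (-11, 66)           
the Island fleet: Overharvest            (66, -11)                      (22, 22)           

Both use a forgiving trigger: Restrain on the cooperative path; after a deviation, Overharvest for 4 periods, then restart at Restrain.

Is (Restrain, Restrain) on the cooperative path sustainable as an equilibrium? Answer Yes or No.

No

IC: δ+…+δ^4 ≥ (66−32)/(32−22) = 17/5.
At δ = 3/5: partial sum = 1.3056 < 3.4000. Cooperation not sustainable.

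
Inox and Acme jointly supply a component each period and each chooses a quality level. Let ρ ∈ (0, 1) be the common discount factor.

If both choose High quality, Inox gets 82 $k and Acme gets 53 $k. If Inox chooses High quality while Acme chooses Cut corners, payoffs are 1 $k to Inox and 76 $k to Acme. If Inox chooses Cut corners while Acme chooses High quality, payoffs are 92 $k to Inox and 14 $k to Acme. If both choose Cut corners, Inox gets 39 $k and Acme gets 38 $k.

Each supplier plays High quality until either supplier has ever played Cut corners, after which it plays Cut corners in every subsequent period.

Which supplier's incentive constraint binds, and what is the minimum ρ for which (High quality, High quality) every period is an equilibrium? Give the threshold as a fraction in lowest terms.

Acme; ρ ≥ 23/38

For Inox: deviation gain 92−82 = 10, per-period punishment loss 82−39 = 43. IC gives ρ ≥ 10/53.
For Acme: gain 23, loss 15 per period, so ρ ≥ 23/38.
The tighter constraint is Acme's, so cooperation needs ρ ≥ 23/38.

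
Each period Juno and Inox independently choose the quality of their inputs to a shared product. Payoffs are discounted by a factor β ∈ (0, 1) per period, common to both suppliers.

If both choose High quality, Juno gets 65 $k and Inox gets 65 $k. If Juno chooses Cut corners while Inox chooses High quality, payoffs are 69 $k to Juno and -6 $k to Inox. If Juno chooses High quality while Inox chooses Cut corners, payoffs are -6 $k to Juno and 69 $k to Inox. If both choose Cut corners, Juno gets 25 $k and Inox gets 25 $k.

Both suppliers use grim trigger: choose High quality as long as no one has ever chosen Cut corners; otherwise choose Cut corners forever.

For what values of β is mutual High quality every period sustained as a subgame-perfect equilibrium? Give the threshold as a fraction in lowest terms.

65/(1−β) ≥ 69 + 25β/(1−β)
65 ≥ 69 − 44β
β ≥ 4/44 = 1/11.

1/11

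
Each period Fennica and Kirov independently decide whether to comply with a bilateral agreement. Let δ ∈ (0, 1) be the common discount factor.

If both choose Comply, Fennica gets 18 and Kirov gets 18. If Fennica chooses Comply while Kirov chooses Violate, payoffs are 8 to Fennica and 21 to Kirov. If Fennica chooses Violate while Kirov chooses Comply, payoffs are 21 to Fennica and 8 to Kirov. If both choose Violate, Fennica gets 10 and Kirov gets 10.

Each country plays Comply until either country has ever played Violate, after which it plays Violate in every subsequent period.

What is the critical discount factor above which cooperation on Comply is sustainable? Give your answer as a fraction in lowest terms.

18/(1−δ) ≥ 21 + 10δ/(1−δ)
18 ≥ 21 − 11δ
δ ≥ 3/11.

3/11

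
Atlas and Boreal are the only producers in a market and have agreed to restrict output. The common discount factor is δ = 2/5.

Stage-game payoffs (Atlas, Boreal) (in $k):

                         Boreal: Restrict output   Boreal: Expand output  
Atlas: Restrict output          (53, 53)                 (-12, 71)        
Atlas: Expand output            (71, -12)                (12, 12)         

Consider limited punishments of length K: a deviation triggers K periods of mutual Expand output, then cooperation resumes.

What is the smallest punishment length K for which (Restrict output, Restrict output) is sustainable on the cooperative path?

2

IC: δ(1−δ^K)/(1−δ) ≥ (71−53)/(53−12) = 18/41.
With δ = 2/5: need 1 − δ^K ≥ 18/41·(1−2/5)/(2/5), i.e. δ^K ≤ 0.3415.
Since (2/5)^1 = 0.4000 and (2/5)^2 = 0.1600, the smallest such K is 2.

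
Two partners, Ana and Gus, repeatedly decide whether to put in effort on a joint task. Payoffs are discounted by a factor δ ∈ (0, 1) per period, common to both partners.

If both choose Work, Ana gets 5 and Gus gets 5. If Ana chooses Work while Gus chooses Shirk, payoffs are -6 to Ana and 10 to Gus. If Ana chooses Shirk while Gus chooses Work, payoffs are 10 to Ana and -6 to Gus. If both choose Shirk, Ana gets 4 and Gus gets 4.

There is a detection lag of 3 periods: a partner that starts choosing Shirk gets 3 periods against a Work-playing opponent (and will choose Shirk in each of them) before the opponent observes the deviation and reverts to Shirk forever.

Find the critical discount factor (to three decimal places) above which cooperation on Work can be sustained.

0.941

A deviator earns 10 for 3 periods, then 4 forever; cooperating earns 5 forever. Multiplying the IC by (1−δ):
5 ≥ 10(1−δ^3) + 4δ^3, so 6·δ^3 ≥ 5 and δ^3 ≥ 5/6.
δ ≥ (5/6)^(1/3) ≈ 0.941.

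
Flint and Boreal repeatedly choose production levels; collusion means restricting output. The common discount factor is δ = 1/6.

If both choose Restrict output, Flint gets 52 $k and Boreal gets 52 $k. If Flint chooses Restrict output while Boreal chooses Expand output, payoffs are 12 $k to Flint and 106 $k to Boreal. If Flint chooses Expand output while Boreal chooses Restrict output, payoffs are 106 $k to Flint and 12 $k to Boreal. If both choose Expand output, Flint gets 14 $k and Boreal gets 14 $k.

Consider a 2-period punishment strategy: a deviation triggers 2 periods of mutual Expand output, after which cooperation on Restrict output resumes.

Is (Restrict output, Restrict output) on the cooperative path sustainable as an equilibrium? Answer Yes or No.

A one-shot deviation gives 106 now, then 14 for 2 periods, then back to 52.
Gain from deviating: (106−52) today; loss: (52−14) in each of the next 2 periods.
No-deviation condition: (52−14)(δ+…+δ^2) ≥ 106−52, i.e. δ+…+δ^2 ≥ 27/19.
At δ = 1/6: δ+…+δ^2 = 0.1944 < 1.4211.
So cooperation is not sustainable.

No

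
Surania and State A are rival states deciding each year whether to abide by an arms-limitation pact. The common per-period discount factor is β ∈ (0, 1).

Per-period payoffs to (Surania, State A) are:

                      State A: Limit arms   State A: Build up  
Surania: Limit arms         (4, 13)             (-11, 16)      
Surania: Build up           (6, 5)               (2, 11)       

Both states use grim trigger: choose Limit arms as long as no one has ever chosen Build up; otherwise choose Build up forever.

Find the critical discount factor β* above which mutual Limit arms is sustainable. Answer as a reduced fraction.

Surania's threshold: (6−4)/(6−2) = 1/2.
State A's threshold: (16−13)/(16−11) = 3/5.
1/2 < 3/5, so State A binds and β* = 3/5.

3/5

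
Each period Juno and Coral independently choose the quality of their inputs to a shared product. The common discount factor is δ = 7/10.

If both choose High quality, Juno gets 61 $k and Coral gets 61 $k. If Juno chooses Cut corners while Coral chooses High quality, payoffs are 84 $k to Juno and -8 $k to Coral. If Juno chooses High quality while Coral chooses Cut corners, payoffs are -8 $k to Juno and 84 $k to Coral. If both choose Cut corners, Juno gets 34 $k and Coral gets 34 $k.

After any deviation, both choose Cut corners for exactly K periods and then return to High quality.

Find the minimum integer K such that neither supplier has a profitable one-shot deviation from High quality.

2

IC: δ(1−δ^K)/(1−δ) ≥ (84−61)/(61−34) = 23/27.
With δ = 7/10: need 1 − δ^K ≥ 23/27·(1−7/10)/(7/10), i.e. δ^K ≤ 0.6349.
Since (7/10)^1 = 0.7000 and (7/10)^2 = 0.4900, the smallest such K is 2.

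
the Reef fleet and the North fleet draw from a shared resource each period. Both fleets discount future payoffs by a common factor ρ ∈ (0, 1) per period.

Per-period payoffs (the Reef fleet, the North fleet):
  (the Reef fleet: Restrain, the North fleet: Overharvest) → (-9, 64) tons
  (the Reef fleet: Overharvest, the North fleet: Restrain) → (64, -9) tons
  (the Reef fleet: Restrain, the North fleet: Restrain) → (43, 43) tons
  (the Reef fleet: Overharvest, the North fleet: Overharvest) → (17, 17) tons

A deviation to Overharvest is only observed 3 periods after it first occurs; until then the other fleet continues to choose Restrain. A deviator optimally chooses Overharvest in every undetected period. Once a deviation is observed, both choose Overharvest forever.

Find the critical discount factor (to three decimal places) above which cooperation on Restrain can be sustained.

Deviating for the 3 undetected periods gains 64−43 = 21 per period over cooperation, then loses 43−17 = 26 per period forever once punishment starts.
Gain: 21(1 + ρ + … + ρ^2); loss: 26·ρ^3/(1−ρ).
No profitable deviation ⇔ 21(1−ρ^3) ≤ 26·ρ^3, i.e. ρ^3 ≥ 21/(21+26) = 21/47.
Hence ρ ≥ (21/47)^(1/3) ≈ 0.764.

0.764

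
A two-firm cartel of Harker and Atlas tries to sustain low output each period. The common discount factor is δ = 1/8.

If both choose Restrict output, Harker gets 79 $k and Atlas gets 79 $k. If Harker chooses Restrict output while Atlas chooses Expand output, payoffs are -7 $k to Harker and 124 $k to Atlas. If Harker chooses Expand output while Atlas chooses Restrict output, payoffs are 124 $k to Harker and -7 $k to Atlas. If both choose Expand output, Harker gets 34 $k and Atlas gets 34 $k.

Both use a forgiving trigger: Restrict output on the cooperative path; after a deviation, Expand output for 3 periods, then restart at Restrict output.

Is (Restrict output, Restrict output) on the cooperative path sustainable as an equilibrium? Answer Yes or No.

No

A one-shot deviation gives 124 now, then 34 for 3 periods, then back to 79.
Gain from deviating: (124−79) today; loss: (79−34) in each of the next 3 periods.
No-deviation condition: (79−34)(δ+…+δ^3) ≥ 124−79, i.e. δ+…+δ^3 ≥ 1.
At δ = 1/8: δ+…+δ^3 = 0.1426 < 1.0000.
So cooperation is not sustainable.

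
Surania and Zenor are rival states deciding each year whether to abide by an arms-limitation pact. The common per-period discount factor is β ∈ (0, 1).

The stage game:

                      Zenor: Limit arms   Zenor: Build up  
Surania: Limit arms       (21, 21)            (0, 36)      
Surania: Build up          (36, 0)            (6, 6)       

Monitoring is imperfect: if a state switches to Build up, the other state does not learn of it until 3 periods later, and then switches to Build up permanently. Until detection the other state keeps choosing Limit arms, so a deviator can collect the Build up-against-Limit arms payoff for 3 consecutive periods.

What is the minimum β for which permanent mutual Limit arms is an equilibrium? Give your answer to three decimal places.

The best deviation is to choose Build up for all 3 undetected periods, earning 36 each, then 6 forever once detected.
Deviation value: 36(1−β^3)/(1−β) + 6β^3/(1−β); cooperation value: 21/(1−β).
IC: 21 ≥ 36(1−β^3) + 6β^3 = 36 − 30β^3.
So β^3 ≥ 15/30 = 1/2, giving β ≥ (1/2)^(1/3) ≈ 0.794.

0.794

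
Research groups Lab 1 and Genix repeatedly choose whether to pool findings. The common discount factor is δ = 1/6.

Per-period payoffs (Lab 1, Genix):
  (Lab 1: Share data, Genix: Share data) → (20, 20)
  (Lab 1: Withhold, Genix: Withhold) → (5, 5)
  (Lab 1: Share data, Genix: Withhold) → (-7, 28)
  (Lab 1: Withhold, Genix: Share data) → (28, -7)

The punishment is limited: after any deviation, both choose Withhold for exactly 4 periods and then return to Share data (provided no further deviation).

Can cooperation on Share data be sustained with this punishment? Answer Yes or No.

No

A one-shot deviation gives 28 now, then 5 for 4 periods, then back to 20.
Gain from deviating: (28−20) today; loss: (20−5) in each of the next 4 periods.
No-deviation condition: (20−5)(δ+…+δ^4) ≥ 28−20, i.e. δ+…+δ^4 ≥ 8/15.
At δ = 1/6: δ+…+δ^4 = 0.1998 < 0.5333.
So cooperation is not sustainable.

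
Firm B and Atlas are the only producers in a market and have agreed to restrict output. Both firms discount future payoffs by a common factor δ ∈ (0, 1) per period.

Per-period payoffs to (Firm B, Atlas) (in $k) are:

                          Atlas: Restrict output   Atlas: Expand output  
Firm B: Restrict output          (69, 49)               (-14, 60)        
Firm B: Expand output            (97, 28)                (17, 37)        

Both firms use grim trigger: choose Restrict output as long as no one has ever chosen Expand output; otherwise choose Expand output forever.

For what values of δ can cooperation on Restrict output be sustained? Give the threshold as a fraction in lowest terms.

For Firm B: deviation gain 97−69 = 28, per-period punishment loss 69−17 = 52. IC gives δ ≥ 28/80 = 7/20.
For Atlas: gain 11, loss 12 per period, so δ ≥ 11/23.
The tighter constraint is Atlas's, so cooperation needs δ ≥ 11/23.

11/23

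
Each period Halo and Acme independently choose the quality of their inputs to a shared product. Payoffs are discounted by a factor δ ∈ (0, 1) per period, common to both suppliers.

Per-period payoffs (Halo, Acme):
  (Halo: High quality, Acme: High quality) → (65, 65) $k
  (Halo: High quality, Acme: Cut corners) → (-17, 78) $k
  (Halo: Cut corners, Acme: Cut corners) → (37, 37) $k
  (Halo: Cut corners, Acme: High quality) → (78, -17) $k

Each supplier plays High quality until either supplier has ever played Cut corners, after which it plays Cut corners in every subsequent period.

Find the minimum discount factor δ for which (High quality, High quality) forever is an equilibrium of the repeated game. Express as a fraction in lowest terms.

13/41

65/(1−δ) ≥ 78 + 37δ/(1−δ)
65 ≥ 78 − 41δ
δ ≥ 13/41.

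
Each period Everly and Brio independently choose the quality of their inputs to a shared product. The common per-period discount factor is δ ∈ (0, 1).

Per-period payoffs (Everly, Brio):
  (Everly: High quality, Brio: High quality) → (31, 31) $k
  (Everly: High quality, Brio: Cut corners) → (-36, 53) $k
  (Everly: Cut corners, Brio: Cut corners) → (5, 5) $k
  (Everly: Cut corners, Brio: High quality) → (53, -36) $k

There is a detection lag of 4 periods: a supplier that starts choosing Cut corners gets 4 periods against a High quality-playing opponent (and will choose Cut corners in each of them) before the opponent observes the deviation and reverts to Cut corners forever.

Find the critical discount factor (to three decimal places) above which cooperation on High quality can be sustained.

A deviator earns 53 for 4 periods, then 5 forever; cooperating earns 31 forever. Multiplying the IC by (1−δ):
31 ≥ 53(1−δ^4) + 5δ^4, so 48·δ^4 ≥ 22 and δ^4 ≥ 11/24.
δ ≥ (11/24)^(1/4) ≈ 0.823.

0.823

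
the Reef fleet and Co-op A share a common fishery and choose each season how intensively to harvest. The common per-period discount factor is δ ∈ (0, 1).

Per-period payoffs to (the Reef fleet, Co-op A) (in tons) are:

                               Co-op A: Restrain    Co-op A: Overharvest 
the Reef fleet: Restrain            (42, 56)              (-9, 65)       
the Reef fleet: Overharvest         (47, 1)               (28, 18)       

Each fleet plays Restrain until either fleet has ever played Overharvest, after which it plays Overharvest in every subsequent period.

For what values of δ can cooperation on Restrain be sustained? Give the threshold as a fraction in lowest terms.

5/19

For the Reef fleet: deviation gain 47−42 = 5, per-period punishment loss 42−28 = 14. IC gives δ ≥ 5/19.
For Co-op A: gain 9, loss 38 per period, so δ ≥ 9/47.
The tighter constraint is the Reef fleet's, so cooperation needs δ ≥ 5/19.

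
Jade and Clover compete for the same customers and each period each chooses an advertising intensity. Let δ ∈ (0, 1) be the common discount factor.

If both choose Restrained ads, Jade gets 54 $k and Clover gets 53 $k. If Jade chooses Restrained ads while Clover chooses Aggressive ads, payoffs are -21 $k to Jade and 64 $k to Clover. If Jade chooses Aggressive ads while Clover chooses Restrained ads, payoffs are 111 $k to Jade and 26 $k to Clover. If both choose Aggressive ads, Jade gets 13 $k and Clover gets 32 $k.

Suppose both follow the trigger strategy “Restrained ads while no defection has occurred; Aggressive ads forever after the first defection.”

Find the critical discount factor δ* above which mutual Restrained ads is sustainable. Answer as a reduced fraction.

Jade: cooperation gives 54 each period; deviation gives 111 once then 13 forever.
  54/(1−δ) ≥ 111 + 13δ/(1−δ) ⇒ δ ≥ 57/98.
Clover: cooperation gives 53 each period; deviation gives 64 once then 32 forever.
  δ ≥ 11/32.
Both must hold, so the binding constraint is Jade's: δ ≥ 57/98.

57/98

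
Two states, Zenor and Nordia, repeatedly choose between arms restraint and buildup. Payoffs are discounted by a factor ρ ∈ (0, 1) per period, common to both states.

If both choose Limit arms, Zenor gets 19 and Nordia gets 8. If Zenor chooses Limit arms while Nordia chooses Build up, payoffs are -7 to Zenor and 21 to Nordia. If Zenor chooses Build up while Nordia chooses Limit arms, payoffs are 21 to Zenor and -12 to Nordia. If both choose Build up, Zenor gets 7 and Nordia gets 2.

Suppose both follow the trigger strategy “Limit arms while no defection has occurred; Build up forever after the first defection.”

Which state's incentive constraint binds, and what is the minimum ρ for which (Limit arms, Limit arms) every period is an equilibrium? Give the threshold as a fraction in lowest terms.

Zenor: cooperation gives 19 each period; deviation gives 21 once then 7 forever.
  19/(1−ρ) ≥ 21 + 7ρ/(1−ρ) ⇒ ρ ≥ 2/14 = 1/7.
Nordia: cooperation gives 8 each period; deviation gives 21 once then 2 forever.
  ρ ≥ 13/19.
Both must hold, so the binding constraint is Nordia's: ρ ≥ 13/19.

Nordia; ρ ≥ 13/19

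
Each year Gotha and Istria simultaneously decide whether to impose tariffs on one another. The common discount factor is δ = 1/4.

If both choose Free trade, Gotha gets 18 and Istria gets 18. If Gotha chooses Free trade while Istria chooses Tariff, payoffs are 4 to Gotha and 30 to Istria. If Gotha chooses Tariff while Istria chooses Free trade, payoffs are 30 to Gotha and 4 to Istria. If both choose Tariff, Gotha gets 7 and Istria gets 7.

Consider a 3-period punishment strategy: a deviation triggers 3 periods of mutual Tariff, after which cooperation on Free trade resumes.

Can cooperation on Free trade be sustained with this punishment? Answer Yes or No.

No

A one-shot deviation gives 30 now, then 7 for 3 periods, then back to 18.
Gain from deviating: (30−18) today; loss: (18−7) in each of the next 3 periods.
No-deviation condition: (18−7)(δ+…+δ^3) ≥ 30−18, i.e. δ+…+δ^3 ≥ 12/11.
At δ = 1/4: δ+…+δ^3 = 0.3281 < 1.0909.
So cooperation is not sustainable.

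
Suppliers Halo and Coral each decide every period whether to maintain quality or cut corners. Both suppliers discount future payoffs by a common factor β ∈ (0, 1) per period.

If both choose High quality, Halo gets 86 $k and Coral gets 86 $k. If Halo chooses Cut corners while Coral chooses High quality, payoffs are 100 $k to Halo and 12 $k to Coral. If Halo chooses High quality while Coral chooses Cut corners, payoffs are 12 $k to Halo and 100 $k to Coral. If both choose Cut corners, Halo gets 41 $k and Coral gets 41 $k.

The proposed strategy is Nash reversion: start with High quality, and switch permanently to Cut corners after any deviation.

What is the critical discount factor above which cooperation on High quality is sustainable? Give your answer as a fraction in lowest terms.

Cooperation forever yields 86 each period: 86/(1−β).
Deviating yields 100 once, then 41 forever: 100 + 41β/(1−β).
No profitable deviation requires 86/(1−β) ≥ 100 + 41β/(1−β).
Multiplying by (1−β): 86 ≥ 100(1−β) + 41β = 100 − 59β.
So 59β ≥ 14, i.e. β ≥ 14/59.

14/59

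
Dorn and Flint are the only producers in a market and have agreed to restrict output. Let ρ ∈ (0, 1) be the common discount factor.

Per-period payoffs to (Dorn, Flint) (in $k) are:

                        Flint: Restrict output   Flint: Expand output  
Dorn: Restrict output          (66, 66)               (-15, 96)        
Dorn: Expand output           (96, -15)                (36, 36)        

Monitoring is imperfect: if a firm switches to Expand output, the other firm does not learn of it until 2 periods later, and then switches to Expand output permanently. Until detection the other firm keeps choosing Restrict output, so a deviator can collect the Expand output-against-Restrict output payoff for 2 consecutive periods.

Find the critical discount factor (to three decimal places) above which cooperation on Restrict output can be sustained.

0.707

Deviating for the 2 undetected periods gains 96−66 = 30 per period over cooperation, then loses 66−36 = 30 per period forever once punishment starts.
Gain: 30(1 + ρ + … + ρ^1); loss: 30·ρ^2/(1−ρ).
No profitable deviation ⇔ 30(1−ρ^2) ≤ 30·ρ^2, i.e. ρ^2 ≥ 30/(30+30) = 1/2.
Hence ρ ≥ (1/2)^(1/2) ≈ 0.707.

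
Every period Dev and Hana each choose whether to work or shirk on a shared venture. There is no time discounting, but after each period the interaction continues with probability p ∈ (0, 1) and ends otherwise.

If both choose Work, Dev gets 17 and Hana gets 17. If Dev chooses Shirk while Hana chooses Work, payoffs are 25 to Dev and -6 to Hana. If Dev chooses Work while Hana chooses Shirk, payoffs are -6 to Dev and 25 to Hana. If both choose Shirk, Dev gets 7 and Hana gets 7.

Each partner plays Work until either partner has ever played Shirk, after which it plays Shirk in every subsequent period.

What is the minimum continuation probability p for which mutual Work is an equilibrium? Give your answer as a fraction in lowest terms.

4/9

With no time discounting, the continuation probability p plays the role of the discount factor.
Grim-trigger IC: 17/(1−p) ≥ 25 + 7p/(1−p) ⇒ p ≥ (25−17)/(25−7) = 4/9.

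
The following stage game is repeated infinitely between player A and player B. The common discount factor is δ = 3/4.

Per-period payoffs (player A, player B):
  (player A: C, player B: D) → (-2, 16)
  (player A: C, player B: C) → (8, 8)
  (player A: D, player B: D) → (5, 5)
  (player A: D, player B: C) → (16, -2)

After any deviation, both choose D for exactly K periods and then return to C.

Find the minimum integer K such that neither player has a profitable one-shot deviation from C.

8

No profitable deviation requires (8−5)(δ+…+δ^K) ≥ 16−8, i.e. δ+…+δ^K ≥ 8/3 ≈ 2.6667.
With δ = 3/4, the partial sums are K=1: 0.7500, K=2: 1.3125, …, K=6: 2.4661, K=7: 2.5995, K=8: 2.6997.
K = 8 is the first length at which the sum reaches 2.6667.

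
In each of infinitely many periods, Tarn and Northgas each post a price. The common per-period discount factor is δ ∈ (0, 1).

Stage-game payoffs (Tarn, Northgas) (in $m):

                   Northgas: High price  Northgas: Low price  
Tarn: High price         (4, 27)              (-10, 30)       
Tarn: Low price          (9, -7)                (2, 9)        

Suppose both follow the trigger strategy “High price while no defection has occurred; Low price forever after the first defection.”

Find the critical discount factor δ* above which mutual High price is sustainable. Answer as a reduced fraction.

5/7

For Tarn: deviation gain 9−4 = 5, per-period punishment loss 4−2 = 2. IC gives δ ≥ 5/7.
For Northgas: gain 3, loss 18 per period, so δ ≥ 3/21 = 1/7.
The tighter constraint is Tarn's, so cooperation needs δ ≥ 5/7.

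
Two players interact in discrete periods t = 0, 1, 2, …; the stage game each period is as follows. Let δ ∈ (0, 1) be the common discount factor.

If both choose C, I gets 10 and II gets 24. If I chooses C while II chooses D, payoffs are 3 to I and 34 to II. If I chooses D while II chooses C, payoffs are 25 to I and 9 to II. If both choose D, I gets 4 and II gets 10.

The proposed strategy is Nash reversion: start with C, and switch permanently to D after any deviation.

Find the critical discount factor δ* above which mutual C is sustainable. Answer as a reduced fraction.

5/7

I's threshold: (25−10)/(25−4) = 5/7.
II's threshold: (34−24)/(34−10) = 5/12.
5/7 > 5/12, so I binds and δ* = 5/7.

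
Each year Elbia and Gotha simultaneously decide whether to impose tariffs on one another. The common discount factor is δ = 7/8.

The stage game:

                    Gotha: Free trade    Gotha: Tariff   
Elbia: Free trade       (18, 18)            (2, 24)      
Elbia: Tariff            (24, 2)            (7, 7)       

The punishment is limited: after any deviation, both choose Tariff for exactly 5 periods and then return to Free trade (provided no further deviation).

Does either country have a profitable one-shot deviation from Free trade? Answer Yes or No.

IC: δ+…+δ^5 ≥ (24−18)/(18−7) = 6/11.
At δ = 7/8: partial sum = 3.4096 ≥ 0.5455. Cooperation sustainable.

No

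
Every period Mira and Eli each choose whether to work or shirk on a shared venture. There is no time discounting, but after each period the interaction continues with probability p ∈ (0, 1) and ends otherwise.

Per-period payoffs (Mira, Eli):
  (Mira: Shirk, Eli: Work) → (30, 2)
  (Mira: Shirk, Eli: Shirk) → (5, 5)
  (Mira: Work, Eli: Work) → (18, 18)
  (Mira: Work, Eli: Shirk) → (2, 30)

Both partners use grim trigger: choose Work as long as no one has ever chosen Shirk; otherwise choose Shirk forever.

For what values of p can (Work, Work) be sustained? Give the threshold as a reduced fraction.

12/25

With no time discounting, the continuation probability p plays the role of the discount factor.
Grim-trigger IC: 18/(1−p) ≥ 30 + 5p/(1−p) ⇒ p ≥ (30−18)/(30−5) = 12/25.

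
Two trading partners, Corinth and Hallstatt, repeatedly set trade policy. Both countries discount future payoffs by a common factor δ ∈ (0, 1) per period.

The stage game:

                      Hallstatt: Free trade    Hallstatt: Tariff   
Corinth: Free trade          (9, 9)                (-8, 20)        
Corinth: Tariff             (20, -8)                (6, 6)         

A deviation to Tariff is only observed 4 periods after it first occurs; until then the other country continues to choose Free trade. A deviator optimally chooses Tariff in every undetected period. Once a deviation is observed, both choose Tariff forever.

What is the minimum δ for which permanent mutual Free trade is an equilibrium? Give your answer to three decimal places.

0.941

Deviating for the 4 undetected periods gains 20−9 = 11 per period over cooperation, then loses 9−6 = 3 per period forever once punishment starts.
Gain: 11(1 + δ + … + δ^3); loss: 3·δ^4/(1−δ).
No profitable deviation ⇔ 11(1−δ^4) ≤ 3·δ^4, i.e. δ^4 ≥ 11/(11+3) = 11/14.
Hence δ ≥ (11/14)^(1/4) ≈ 0.941.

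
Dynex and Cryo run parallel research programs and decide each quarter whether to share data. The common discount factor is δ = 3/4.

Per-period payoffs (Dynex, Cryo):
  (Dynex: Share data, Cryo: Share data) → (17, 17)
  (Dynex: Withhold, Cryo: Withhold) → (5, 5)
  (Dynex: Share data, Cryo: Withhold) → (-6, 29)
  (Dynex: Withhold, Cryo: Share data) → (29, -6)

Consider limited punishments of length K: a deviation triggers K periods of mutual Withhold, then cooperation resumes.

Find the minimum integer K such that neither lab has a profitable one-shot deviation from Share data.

2

Need Σ_{k=1}^{K} δ^k ≥ (29−17)/(17−5) = 1.0000 at δ = 3/4.
At K = 1 the sum is 0.7500 < 1.0000; at K = 2 it is 1.3125 ≥ 1.0000.
So the minimum punishment length is K = 2.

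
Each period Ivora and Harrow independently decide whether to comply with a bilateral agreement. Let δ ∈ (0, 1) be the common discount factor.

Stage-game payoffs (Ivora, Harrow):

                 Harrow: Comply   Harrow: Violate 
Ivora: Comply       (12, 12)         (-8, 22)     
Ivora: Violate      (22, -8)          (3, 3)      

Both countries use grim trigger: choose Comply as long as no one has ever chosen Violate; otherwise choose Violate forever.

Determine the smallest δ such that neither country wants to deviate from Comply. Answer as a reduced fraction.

Under grim trigger the critical discount factor is (T−C)/(T−P) with T = 22, C = 12, P = 3.
δ* = (22−12)/(22−3) = 10/19.

10/19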